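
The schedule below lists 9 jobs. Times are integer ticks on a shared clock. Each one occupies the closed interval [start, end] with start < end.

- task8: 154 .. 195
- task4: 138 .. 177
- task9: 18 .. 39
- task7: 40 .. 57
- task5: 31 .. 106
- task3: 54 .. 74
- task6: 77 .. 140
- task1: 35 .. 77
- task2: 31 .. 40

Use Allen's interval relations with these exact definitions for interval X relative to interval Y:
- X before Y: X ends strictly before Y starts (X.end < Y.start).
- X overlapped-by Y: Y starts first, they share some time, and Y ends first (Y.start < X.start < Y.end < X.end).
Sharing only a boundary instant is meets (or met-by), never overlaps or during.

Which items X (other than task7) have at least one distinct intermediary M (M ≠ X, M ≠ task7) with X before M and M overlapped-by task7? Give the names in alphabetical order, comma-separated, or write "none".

Target task7 = [40, 57].
Intermediaries M with M overlapped-by task7: task3.
Via task3 — items with X before task3: task2, task9.
Union: task2, task9.

task2, task9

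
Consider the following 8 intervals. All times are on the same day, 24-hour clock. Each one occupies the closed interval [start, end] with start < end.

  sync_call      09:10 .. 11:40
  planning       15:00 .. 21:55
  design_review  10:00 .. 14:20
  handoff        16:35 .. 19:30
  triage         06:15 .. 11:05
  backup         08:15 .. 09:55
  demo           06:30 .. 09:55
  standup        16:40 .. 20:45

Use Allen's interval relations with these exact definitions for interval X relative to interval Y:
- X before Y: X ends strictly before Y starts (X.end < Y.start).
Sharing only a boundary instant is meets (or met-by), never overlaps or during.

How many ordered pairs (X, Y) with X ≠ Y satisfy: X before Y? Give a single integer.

Checking all 56 ordered pairs for relation 'before'; matching pairs in alphabetical order:
(backup, design_review): backup before design_review ✓
(backup, handoff): backup before handoff ✓
(backup, planning): backup before planning ✓
(backup, standup): backup before standup ✓
(demo, design_review): demo before design_review ✓
(demo, handoff): demo before handoff ✓
(demo, planning): demo before planning ✓
(demo, standup): demo before standup ✓
(design_review, handoff): design_review before handoff ✓
(design_review, planning): design_review before planning ✓
(design_review, standup): design_review before standup ✓
(sync_call, handoff): sync_call before handoff ✓
(sync_call, planning): sync_call before planning ✓
(sync_call, standup): sync_call before standup ✓
(triage, handoff): triage before handoff ✓
(triage, planning): triage before planning ✓
(triage, standup): triage before standup ✓
Count: 17.

17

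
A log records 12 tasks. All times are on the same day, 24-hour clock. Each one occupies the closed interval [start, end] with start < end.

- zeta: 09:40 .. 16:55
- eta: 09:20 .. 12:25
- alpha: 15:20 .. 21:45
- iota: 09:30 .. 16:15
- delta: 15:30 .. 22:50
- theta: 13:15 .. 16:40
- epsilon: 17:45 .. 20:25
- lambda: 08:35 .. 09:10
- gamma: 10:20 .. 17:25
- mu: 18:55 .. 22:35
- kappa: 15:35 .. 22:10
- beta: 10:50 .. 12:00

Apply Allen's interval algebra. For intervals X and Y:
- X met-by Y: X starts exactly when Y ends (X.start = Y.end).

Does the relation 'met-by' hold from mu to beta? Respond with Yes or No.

No

mu = [18:55, 22:35], beta = [10:50, 12:00].
Actual relation of mu to beta: after.
Asked whether 'met-by' holds → No.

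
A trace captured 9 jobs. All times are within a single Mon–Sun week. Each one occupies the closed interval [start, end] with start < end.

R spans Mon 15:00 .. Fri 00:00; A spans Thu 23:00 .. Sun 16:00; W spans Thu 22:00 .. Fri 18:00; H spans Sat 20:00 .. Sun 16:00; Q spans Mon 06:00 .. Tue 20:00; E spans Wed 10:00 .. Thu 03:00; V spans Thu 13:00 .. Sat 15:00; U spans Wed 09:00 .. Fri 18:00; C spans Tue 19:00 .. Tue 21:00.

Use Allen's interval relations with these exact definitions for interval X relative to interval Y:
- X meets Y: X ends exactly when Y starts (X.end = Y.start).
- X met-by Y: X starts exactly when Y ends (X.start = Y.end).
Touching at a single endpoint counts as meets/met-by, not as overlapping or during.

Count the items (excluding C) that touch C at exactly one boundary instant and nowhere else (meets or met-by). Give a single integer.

0

Target C = [Tue 19:00, Tue 21:00].
A [Thu 23:00, Sun 16:00] → after → no.
E [Wed 10:00, Thu 03:00] → after → no.
H [Sat 20:00, Sun 16:00] → after → no.
Q [Mon 06:00, Tue 20:00] → overlaps → no.
R [Mon 15:00, Fri 00:00] → contains → no.
U [Wed 09:00, Fri 18:00] → after → no.
V [Thu 13:00, Sat 15:00] → after → no.
W [Thu 22:00, Fri 18:00] → after → no.
Total: 0.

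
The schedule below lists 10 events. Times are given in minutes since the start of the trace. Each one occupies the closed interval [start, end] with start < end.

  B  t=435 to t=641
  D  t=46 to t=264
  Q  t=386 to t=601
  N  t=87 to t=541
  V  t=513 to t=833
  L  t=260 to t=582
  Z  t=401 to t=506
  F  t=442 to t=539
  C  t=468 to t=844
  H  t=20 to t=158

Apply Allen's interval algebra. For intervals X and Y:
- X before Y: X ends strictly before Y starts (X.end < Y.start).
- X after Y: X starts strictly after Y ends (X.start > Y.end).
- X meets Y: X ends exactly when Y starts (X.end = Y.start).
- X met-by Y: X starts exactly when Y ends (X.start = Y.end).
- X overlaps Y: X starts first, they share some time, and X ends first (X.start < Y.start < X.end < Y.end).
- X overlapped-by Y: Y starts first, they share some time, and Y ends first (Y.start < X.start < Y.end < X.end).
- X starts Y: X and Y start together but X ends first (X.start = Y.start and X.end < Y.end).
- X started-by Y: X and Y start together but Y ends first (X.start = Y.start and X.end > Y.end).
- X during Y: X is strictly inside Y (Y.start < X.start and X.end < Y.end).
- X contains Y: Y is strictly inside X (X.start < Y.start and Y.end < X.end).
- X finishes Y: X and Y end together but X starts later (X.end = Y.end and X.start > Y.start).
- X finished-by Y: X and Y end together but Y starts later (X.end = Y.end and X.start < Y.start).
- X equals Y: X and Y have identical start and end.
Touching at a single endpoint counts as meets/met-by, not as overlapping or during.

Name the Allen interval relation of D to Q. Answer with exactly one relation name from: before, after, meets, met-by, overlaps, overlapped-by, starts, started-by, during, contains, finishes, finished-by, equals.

D = [t=46, t=264]; Q = [t=386, t=601].
Compare endpoints: D.start < Q.start, D.start < Q.end, D.end < Q.start, D.end < Q.end.
That pattern is 'before'.

before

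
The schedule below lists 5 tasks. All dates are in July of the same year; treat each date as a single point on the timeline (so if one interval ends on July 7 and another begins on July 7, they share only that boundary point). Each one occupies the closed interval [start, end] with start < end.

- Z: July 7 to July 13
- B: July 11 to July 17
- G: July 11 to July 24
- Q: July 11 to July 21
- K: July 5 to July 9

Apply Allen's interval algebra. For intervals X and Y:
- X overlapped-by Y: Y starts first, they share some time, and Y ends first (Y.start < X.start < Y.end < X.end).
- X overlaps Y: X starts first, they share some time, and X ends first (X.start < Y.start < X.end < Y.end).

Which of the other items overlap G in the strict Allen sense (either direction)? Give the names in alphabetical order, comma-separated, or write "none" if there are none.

Target G = [July 11, July 24].
B [July 11, July 17] → starts → no.
K [July 5, July 9] → before → no.
Q [July 11, July 21] → starts → no.
Z [July 7, July 13] → overlaps → yes.
Result: Z.

Z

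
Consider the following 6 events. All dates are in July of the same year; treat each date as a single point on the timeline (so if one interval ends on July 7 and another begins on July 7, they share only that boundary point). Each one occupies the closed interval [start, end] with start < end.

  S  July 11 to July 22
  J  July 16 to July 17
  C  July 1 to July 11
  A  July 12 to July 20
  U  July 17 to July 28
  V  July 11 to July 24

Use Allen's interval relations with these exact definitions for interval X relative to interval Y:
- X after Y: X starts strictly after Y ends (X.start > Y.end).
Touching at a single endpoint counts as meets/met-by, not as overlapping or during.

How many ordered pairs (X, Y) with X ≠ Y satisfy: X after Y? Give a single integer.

3

Checking all 30 ordered pairs for relation 'after'; matching pairs in alphabetical order:
(A, C): A after C ✓
(J, C): J after C ✓
(U, C): U after C ✓
Count: 3.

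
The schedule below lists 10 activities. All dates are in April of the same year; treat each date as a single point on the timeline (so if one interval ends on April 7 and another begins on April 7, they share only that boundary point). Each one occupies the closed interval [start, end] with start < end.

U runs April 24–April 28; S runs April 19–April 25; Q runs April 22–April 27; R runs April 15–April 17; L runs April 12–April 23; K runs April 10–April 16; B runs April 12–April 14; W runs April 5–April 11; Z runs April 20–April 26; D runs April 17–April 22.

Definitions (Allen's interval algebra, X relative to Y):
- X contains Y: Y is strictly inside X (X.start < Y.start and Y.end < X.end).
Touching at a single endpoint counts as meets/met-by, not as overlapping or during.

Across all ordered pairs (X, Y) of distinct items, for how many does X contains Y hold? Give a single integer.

3

Checking all 90 ordered pairs for relation 'contains'; matching pairs in alphabetical order:
(K, B): K contains B ✓
(L, D): L contains D ✓
(L, R): L contains R ✓
Count: 3.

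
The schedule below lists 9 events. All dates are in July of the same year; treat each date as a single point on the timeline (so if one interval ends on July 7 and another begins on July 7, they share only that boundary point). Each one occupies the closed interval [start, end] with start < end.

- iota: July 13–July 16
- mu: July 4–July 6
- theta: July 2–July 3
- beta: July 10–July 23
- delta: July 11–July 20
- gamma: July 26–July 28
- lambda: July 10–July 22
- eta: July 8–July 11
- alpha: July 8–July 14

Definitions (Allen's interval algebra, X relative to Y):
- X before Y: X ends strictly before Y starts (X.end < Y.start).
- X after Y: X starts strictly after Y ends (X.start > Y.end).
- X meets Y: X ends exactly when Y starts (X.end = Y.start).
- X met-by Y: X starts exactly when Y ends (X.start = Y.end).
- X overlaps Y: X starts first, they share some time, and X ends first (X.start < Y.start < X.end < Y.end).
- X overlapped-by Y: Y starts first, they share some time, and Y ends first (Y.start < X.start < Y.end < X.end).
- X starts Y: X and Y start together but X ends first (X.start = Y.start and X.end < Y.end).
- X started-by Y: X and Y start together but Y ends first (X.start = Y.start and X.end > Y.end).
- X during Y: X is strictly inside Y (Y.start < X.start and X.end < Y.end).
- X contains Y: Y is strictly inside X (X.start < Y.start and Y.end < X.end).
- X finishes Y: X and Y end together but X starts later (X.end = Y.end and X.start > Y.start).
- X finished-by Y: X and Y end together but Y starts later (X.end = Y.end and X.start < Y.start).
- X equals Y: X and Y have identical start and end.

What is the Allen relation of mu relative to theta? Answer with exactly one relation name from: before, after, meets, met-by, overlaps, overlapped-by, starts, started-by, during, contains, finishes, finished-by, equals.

mu = [July 4, July 6]; theta = [July 2, July 3].
Compare endpoints: mu.start > theta.start, mu.start > theta.end, mu.end > theta.start, mu.end > theta.end.
That pattern is 'after'.

after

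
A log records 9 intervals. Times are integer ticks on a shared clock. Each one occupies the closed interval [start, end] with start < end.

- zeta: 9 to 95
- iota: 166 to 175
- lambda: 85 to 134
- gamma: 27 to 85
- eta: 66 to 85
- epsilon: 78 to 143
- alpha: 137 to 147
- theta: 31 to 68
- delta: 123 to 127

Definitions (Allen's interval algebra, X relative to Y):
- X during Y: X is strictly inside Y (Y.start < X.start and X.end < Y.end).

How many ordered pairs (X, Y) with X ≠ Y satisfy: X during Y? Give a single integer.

7

Checking all 72 ordered pairs for relation 'during'; matching pairs in alphabetical order:
(delta, epsilon): delta during epsilon ✓
(delta, lambda): delta during lambda ✓
(eta, zeta): eta during zeta ✓
(gamma, zeta): gamma during zeta ✓
(lambda, epsilon): lambda during epsilon ✓
(theta, gamma): theta during gamma ✓
(theta, zeta): theta during zeta ✓
Count: 7.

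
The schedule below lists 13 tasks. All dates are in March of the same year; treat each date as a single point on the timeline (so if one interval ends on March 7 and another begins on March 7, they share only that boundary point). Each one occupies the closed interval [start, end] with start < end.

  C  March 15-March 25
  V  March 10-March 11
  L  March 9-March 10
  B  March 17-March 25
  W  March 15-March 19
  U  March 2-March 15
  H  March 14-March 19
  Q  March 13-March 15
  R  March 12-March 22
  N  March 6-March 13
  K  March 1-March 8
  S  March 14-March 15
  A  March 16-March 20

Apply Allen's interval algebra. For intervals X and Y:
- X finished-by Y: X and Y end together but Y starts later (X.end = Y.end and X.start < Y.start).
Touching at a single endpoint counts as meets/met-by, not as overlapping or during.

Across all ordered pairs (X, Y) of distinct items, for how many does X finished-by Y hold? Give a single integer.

Checking all 156 ordered pairs for relation 'finished-by'; matching pairs in alphabetical order:
(C, B): C finished-by B ✓
(H, W): H finished-by W ✓
(Q, S): Q finished-by S ✓
(U, Q): U finished-by Q ✓
(U, S): U finished-by S ✓
Count: 5.

5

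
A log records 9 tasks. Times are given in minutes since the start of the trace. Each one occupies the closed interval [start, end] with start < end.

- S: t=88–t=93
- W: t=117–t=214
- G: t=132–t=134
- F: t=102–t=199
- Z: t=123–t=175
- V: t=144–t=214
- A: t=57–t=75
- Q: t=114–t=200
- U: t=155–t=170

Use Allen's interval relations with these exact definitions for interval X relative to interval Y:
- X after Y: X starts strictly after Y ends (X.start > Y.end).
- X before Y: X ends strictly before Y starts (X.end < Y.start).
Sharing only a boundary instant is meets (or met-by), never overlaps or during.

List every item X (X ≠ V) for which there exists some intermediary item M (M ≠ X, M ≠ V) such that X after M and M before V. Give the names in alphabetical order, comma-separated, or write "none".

F, G, Q, S, U, W, Z

Target V = [t=144, t=214].
Intermediaries M with M before V: A, G, S.
Via A — items with X after A: F, G, Q, S, U, W, Z.
Via G — items with X after G: U.
Via S — items with X after S: F, G, Q, U, W, Z.
Union: F, G, Q, S, U, W, Z.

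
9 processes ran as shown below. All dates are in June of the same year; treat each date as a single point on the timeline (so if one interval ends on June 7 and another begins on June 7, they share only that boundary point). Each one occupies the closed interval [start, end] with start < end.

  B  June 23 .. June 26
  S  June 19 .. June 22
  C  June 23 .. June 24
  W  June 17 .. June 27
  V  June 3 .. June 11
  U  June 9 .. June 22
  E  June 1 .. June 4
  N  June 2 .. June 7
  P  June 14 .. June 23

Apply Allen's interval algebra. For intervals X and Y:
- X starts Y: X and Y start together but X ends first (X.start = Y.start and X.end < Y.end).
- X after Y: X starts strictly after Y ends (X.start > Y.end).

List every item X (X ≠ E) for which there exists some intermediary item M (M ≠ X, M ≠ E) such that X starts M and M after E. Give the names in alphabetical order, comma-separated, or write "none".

C

Target E = [June 1, June 4].
Intermediaries M with M after E: B, C, P, S, U, W.
Via B — items with X starts B: C.
Via C — items with X starts C: none.
Via P — items with X starts P: none.
Via S — items with X starts S: none.
Via U — items with X starts U: none.
Via W — items with X starts W: none.
Union: C.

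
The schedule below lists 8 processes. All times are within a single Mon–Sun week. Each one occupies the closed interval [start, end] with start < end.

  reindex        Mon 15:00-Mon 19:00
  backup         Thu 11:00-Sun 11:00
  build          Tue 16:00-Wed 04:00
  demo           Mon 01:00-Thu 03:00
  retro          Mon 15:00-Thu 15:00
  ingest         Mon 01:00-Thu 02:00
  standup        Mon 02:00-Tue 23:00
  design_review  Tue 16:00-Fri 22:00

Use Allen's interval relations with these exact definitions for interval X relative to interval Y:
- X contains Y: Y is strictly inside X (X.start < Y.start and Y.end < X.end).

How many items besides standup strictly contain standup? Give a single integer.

2

Target standup = [Mon 02:00, Tue 23:00].
backup [Thu 11:00, Sun 11:00] → after → no.
build [Tue 16:00, Wed 04:00] → overlapped-by → no.
demo [Mon 01:00, Thu 03:00] → contains → counts.
design_review [Tue 16:00, Fri 22:00] → overlapped-by → no.
ingest [Mon 01:00, Thu 02:00] → contains → counts.
reindex [Mon 15:00, Mon 19:00] → during → no.
retro [Mon 15:00, Thu 15:00] → overlapped-by → no.
Total: 2.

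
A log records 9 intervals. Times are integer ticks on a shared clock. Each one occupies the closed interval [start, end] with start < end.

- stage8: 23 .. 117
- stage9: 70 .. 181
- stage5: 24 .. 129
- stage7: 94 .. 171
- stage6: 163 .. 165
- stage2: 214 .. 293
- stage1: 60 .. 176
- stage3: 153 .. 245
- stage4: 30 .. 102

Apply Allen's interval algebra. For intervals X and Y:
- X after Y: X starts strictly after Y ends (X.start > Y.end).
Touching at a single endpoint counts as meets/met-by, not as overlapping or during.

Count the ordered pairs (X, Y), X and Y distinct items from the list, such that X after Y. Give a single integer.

13

Checking all 72 ordered pairs for relation 'after'; matching pairs in alphabetical order:
(stage2, stage1): stage2 after stage1 ✓
(stage2, stage4): stage2 after stage4 ✓
(stage2, stage5): stage2 after stage5 ✓
(stage2, stage6): stage2 after stage6 ✓
(stage2, stage7): stage2 after stage7 ✓
(stage2, stage8): stage2 after stage8 ✓
(stage2, stage9): stage2 after stage9 ✓
(stage3, stage4): stage3 after stage4 ✓
(stage3, stage5): stage3 after stage5 ✓
(stage3, stage8): stage3 after stage8 ✓
(stage6, stage4): stage6 after stage4 ✓
(stage6, stage5): stage6 after stage5 ✓
(stage6, stage8): stage6 after stage8 ✓
Count: 13.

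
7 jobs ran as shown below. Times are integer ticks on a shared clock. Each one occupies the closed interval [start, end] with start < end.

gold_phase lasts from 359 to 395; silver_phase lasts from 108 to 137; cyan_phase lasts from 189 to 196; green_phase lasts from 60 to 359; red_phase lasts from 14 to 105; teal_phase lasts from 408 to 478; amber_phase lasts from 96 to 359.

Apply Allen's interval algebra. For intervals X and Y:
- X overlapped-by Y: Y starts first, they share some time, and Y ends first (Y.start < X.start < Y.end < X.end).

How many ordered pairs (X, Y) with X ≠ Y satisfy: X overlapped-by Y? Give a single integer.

Checking all 42 ordered pairs for relation 'overlapped-by'; matching pairs in alphabetical order:
(amber_phase, red_phase): amber_phase overlapped-by red_phase ✓
(green_phase, red_phase): green_phase overlapped-by red_phase ✓
Count: 2.

2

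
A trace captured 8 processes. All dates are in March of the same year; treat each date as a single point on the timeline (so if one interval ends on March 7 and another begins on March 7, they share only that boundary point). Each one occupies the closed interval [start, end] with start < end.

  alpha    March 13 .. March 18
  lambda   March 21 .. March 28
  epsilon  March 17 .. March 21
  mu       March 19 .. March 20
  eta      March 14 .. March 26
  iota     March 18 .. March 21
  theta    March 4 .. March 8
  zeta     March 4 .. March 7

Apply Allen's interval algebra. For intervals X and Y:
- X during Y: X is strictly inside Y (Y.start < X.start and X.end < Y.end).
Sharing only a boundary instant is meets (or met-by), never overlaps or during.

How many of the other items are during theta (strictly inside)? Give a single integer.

Target theta = [March 4, March 8].
alpha [March 13, March 18] → after → no.
epsilon [March 17, March 21] → after → no.
eta [March 14, March 26] → after → no.
iota [March 18, March 21] → after → no.
lambda [March 21, March 28] → after → no.
mu [March 19, March 20] → after → no.
zeta [March 4, March 7] → starts → no.
Total: 0.

0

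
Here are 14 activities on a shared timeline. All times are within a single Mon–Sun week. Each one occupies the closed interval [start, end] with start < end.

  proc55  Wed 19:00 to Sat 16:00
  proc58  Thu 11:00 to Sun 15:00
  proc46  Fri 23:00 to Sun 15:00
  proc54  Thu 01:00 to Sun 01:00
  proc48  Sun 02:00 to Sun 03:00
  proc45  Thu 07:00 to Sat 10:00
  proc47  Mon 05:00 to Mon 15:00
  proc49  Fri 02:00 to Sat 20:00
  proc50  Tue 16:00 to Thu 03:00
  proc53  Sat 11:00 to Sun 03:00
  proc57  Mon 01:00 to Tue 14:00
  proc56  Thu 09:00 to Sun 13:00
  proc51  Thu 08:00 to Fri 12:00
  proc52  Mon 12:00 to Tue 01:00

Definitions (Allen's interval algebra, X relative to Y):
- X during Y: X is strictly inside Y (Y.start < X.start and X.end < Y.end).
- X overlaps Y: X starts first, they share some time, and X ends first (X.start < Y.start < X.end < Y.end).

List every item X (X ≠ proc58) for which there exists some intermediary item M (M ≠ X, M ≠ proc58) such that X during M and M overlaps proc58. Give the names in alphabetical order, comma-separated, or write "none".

Target proc58 = [Thu 11:00, Sun 15:00].
Intermediaries M with M overlaps proc58: proc45, proc51, proc54, proc55, proc56.
Via proc45 — items with X during proc45: proc51.
Via proc51 — items with X during proc51: none.
Via proc54 — items with X during proc54: proc45, proc49, proc51.
Via proc55 — items with X during proc55: proc45, proc51.
Via proc56 — items with X during proc56: proc48, proc49, proc53.
Union: proc45, proc48, proc49, proc51, proc53.

proc45, proc48, proc49, proc51, proc53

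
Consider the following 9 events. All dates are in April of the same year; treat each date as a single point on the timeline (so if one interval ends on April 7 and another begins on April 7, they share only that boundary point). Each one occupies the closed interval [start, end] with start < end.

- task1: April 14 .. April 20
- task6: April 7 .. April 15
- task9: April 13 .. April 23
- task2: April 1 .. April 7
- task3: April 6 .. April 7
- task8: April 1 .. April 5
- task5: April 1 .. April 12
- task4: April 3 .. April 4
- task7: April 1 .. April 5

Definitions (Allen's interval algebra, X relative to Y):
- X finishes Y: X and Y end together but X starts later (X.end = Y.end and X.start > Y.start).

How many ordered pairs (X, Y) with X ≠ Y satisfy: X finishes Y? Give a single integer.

Checking all 72 ordered pairs for relation 'finishes'; matching pairs in alphabetical order:
(task3, task2): task3 finishes task2 ✓
Count: 1.

1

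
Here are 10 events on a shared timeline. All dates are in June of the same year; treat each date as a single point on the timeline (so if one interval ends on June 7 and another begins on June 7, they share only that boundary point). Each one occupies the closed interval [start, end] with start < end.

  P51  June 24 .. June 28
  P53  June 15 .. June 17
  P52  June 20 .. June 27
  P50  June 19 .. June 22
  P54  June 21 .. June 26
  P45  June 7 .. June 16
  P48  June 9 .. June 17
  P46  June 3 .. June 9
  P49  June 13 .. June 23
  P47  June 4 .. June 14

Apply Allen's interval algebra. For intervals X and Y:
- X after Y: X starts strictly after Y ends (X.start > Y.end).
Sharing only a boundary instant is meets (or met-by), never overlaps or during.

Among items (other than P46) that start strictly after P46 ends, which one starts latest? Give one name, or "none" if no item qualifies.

Target P46 = [June 3, June 9].
P45 [June 7, June 16] → overlapped-by → excluded.
P47 [June 4, June 14] → overlapped-by → excluded.
P48 [June 9, June 17] → met-by → excluded.
P49 [June 13, June 23] → after → candidate.
P50 [June 19, June 22] → after → candidate.
P51 [June 24, June 28] → after → candidate.
P52 [June 20, June 27] → after → candidate.
P53 [June 15, June 17] → after → candidate.
P54 [June 21, June 26] → after → candidate.
Among candidates, latest start is June 24 → P51.

P51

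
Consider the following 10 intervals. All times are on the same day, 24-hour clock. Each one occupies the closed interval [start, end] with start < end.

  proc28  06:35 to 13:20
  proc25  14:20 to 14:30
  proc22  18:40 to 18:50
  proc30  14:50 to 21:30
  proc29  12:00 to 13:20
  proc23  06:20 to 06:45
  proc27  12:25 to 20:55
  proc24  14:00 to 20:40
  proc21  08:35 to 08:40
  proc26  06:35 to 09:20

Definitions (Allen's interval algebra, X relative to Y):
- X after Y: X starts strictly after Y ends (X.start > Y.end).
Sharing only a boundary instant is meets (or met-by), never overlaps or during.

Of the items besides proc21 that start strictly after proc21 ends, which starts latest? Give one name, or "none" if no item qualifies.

proc22

Target proc21 = [08:35, 08:40].
proc22 [18:40, 18:50] → after → candidate.
proc23 [06:20, 06:45] → before → excluded.
proc24 [14:00, 20:40] → after → candidate.
proc25 [14:20, 14:30] → after → candidate.
proc26 [06:35, 09:20] → contains → excluded.
proc27 [12:25, 20:55] → after → candidate.
proc28 [06:35, 13:20] → contains → excluded.
proc29 [12:00, 13:20] → after → candidate.
proc30 [14:50, 21:30] → after → candidate.
Among candidates, latest start is 18:40 → proc22.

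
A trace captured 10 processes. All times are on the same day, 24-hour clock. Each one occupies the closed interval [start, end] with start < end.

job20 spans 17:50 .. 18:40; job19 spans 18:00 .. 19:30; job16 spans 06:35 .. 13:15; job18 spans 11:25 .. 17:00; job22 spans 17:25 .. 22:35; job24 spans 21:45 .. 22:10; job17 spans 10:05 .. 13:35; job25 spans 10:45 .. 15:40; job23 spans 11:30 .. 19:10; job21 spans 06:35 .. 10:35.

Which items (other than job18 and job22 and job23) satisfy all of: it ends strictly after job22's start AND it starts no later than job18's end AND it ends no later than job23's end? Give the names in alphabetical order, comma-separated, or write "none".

Conditions: its end is strictly after job22's start (X.end > 17:25) AND its start is no later than job18's end (X.start <= 17:00) AND its end is no later than job23's end (X.end <= 19:10).
job16: end 13:15 > 17:25? ✗; start 06:35 <= 17:00? ✓; end 13:15 <= 19:10? ✓ → no.
job17: end 13:35 > 17:25? ✗; start 10:05 <= 17:00? ✓; end 13:35 <= 19:10? ✓ → no.
job19: end 19:30 > 17:25? ✓; start 18:00 <= 17:00? ✗; end 19:30 <= 19:10? ✗ → no.
job20: end 18:40 > 17:25? ✓; start 17:50 <= 17:00? ✗; end 18:40 <= 19:10? ✓ → no.
job21: end 10:35 > 17:25? ✗; start 06:35 <= 17:00? ✓; end 10:35 <= 19:10? ✓ → no.
job24: end 22:10 > 17:25? ✓; start 21:45 <= 17:00? ✗; end 22:10 <= 19:10? ✗ → no.
job25: end 15:40 > 17:25? ✗; start 10:45 <= 17:00? ✓; end 15:40 <= 19:10? ✓ → no.
Result: none.

none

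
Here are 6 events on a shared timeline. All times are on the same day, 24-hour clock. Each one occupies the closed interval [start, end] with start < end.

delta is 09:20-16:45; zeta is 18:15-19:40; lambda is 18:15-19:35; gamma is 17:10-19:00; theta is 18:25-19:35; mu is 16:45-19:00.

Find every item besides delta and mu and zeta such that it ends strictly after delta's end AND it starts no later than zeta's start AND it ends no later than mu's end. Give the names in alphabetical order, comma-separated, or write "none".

gamma

Conditions: its end is strictly after delta's end (X.end > 16:45) AND its start is no later than zeta's start (X.start <= 18:15) AND its end is no later than mu's end (X.end <= 19:00).
gamma: end 19:00 > 16:45? ✓; start 17:10 <= 18:15? ✓; end 19:00 <= 19:00? ✓ → yes.
lambda: end 19:35 > 16:45? ✓; start 18:15 <= 18:15? ✓; end 19:35 <= 19:00? ✗ → no.
theta: end 19:35 > 16:45? ✓; start 18:25 <= 18:15? ✗; end 19:35 <= 19:00? ✗ → no.
Result: gamma.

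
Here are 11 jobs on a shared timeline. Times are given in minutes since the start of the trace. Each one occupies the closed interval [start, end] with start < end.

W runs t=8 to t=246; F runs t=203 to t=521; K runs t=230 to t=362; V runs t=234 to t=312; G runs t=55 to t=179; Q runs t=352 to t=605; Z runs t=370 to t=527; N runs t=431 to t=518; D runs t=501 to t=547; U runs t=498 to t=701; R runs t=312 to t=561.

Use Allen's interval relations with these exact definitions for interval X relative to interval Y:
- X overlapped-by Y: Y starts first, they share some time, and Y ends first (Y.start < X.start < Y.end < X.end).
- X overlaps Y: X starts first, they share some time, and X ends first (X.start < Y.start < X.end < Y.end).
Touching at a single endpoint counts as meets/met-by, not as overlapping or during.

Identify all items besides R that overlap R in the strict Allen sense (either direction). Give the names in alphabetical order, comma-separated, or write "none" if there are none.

Target R = [t=312, t=561].
D [t=501, t=547] → during → no.
F [t=203, t=521] → overlaps → yes.
G [t=55, t=179] → before → no.
K [t=230, t=362] → overlaps → yes.
N [t=431, t=518] → during → no.
Q [t=352, t=605] → overlapped-by → yes.
U [t=498, t=701] → overlapped-by → yes.
V [t=234, t=312] → meets → no.
W [t=8, t=246] → before → no.
Z [t=370, t=527] → during → no.
Result: F, K, Q, U.

F, K, Q, U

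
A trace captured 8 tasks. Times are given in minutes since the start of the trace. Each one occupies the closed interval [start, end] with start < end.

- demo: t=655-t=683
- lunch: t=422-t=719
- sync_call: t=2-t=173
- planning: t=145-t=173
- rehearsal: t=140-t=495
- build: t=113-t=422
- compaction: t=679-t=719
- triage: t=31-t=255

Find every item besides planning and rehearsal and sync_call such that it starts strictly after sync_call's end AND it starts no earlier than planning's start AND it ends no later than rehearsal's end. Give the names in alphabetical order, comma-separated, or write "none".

none

Conditions: its start is strictly after sync_call's end (X.start > t=173) AND its start is no earlier than planning's start (X.start >= t=145) AND its end is no later than rehearsal's end (X.end <= t=495).
build: start t=113 > t=173? ✗; start t=113 >= t=145? ✗; end t=422 <= t=495? ✓ → no.
compaction: start t=679 > t=173? ✓; start t=679 >= t=145? ✓; end t=719 <= t=495? ✗ → no.
demo: start t=655 > t=173? ✓; start t=655 >= t=145? ✓; end t=683 <= t=495? ✗ → no.
lunch: start t=422 > t=173? ✓; start t=422 >= t=145? ✓; end t=719 <= t=495? ✗ → no.
triage: start t=31 > t=173? ✗; start t=31 >= t=145? ✗; end t=255 <= t=495? ✓ → no.
Result: none.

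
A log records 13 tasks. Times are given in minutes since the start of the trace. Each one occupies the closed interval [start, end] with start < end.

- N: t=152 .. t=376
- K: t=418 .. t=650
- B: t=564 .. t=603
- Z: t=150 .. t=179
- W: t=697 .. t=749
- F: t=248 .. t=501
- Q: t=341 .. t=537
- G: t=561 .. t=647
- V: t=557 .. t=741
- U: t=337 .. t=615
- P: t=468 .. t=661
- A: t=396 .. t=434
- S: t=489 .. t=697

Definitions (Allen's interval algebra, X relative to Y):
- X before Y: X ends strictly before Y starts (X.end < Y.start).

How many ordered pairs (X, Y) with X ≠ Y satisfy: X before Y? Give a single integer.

38

Checking all 156 ordered pairs for relation 'before'; matching pairs in alphabetical order:
(A, B): A before B ✓
(A, G): A before G ✓
(A, P): A before P ✓
(A, S): A before S ✓
(A, V): A before V ✓
(A, W): A before W ✓
(B, W): B before W ✓
(F, B): F before B ✓
(F, G): F before G ✓
(F, V): F before V ✓
(F, W): F before W ✓
(G, W): G before W ✓
(K, W): K before W ✓
(N, A): N before A ✓
(N, B): N before B ✓
(N, G): N before G ✓
(N, K): N before K ✓
(N, P): N before P ✓
(N, S): N before S ✓
(N, V): N before V ✓
(N, W): N before W ✓
(P, W): P before W ✓
(Q, B): Q before B ✓
(Q, G): Q before G ✓
... plus 14 further pairs not listed.
Count: 38.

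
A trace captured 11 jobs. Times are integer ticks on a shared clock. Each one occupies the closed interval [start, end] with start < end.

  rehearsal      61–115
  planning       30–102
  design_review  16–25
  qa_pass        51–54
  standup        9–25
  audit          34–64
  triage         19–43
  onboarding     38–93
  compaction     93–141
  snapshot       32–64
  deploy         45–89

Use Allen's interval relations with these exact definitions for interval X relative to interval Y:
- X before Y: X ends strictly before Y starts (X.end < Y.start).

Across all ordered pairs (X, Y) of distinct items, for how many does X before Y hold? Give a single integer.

Checking all 110 ordered pairs for relation 'before'; matching pairs in alphabetical order:
(audit, compaction): audit before compaction ✓
(deploy, compaction): deploy before compaction ✓
(design_review, audit): design_review before audit ✓
(design_review, compaction): design_review before compaction ✓
(design_review, deploy): design_review before deploy ✓
(design_review, onboarding): design_review before onboarding ✓
(design_review, planning): design_review before planning ✓
(design_review, qa_pass): design_review before qa_pass ✓
(design_review, rehearsal): design_review before rehearsal ✓
(design_review, snapshot): design_review before snapshot ✓
(qa_pass, compaction): qa_pass before compaction ✓
(qa_pass, rehearsal): qa_pass before rehearsal ✓
(snapshot, compaction): snapshot before compaction ✓
(standup, audit): standup before audit ✓
(standup, compaction): standup before compaction ✓
(standup, deploy): standup before deploy ✓
(standup, onboarding): standup before onboarding ✓
(standup, planning): standup before planning ✓
(standup, qa_pass): standup before qa_pass ✓
(standup, rehearsal): standup before rehearsal ✓
(standup, snapshot): standup before snapshot ✓
(triage, compaction): triage before compaction ✓
(triage, deploy): triage before deploy ✓
(triage, qa_pass): triage before qa_pass ✓
... plus 1 further pairs not listed.
Count: 25.

25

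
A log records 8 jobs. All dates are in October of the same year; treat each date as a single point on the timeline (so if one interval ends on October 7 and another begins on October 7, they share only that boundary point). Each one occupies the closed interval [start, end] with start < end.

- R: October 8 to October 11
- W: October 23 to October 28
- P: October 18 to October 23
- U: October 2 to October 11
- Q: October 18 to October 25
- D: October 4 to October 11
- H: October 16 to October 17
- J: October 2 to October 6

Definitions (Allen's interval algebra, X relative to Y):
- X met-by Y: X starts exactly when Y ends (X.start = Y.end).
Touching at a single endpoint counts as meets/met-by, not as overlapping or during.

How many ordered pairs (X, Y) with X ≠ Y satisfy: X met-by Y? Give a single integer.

Checking all 56 ordered pairs for relation 'met-by'; matching pairs in alphabetical order:
(W, P): W met-by P ✓
Count: 1.

1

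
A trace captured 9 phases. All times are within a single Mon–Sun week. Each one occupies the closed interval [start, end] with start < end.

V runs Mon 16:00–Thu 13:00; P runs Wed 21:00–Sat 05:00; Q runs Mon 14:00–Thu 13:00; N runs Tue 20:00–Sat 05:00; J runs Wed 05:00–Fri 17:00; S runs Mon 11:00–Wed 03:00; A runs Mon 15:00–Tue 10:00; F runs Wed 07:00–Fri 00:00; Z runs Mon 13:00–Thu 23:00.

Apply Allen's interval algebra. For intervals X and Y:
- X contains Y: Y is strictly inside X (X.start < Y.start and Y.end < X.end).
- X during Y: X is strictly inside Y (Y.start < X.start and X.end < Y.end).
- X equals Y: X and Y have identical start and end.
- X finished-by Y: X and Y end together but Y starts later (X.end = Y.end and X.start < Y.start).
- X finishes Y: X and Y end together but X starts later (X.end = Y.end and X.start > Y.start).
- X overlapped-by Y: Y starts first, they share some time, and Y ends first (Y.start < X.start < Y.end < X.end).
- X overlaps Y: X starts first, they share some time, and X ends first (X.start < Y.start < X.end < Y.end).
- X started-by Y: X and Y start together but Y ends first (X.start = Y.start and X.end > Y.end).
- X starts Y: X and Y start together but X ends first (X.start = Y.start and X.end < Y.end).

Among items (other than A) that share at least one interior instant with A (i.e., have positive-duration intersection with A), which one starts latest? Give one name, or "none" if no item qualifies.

Target A = [Mon 15:00, Tue 10:00].
F [Wed 07:00, Fri 00:00] → after → excluded.
J [Wed 05:00, Fri 17:00] → after → excluded.
N [Tue 20:00, Sat 05:00] → after → excluded.
P [Wed 21:00, Sat 05:00] → after → excluded.
Q [Mon 14:00, Thu 13:00] → contains → candidate.
S [Mon 11:00, Wed 03:00] → contains → candidate.
V [Mon 16:00, Thu 13:00] → overlapped-by → candidate.
Z [Mon 13:00, Thu 23:00] → contains → candidate.
Among candidates, latest start is Mon 16:00 → V.

V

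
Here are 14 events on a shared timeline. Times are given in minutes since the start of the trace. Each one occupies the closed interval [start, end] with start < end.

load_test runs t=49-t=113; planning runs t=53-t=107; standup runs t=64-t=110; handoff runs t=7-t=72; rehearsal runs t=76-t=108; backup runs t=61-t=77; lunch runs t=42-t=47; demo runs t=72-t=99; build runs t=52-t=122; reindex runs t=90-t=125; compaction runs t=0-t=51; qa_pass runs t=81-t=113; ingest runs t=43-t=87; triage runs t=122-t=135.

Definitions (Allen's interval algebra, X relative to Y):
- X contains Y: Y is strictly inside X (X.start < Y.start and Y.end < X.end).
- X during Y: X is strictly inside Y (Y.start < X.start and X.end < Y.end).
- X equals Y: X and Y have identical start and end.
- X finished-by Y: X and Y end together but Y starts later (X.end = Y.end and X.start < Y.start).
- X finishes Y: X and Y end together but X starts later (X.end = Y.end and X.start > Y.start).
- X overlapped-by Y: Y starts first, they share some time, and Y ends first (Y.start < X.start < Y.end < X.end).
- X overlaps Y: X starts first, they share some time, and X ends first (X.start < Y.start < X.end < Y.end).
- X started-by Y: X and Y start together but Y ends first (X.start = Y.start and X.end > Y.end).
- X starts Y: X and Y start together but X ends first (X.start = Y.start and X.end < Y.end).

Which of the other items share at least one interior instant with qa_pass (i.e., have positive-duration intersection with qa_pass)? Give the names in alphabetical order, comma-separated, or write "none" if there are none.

build, demo, ingest, load_test, planning, rehearsal, reindex, standup

Target qa_pass = [t=81, t=113].
backup [t=61, t=77] → before → no.
build [t=52, t=122] → contains → yes.
compaction [t=0, t=51] → before → no.
demo [t=72, t=99] → overlaps → yes.
handoff [t=7, t=72] → before → no.
ingest [t=43, t=87] → overlaps → yes.
load_test [t=49, t=113] → finished-by → yes.
lunch [t=42, t=47] → before → no.
planning [t=53, t=107] → overlaps → yes.
rehearsal [t=76, t=108] → overlaps → yes.
reindex [t=90, t=125] → overlapped-by → yes.
standup [t=64, t=110] → overlaps → yes.
triage [t=122, t=135] → after → no.
Result: build, demo, ingest, load_test, planning, rehearsal, reindex, standup.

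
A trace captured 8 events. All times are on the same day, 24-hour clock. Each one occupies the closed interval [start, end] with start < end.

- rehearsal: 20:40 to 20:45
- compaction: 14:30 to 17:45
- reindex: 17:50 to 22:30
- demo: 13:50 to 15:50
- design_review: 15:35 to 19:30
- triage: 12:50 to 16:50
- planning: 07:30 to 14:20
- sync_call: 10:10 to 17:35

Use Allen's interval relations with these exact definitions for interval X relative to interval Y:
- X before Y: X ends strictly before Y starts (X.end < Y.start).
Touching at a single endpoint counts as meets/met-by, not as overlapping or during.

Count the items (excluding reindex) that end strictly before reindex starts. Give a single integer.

5

Target reindex = [17:50, 22:30].
compaction [14:30, 17:45] → before → counts.
demo [13:50, 15:50] → before → counts.
design_review [15:35, 19:30] → overlaps → no.
planning [07:30, 14:20] → before → counts.
rehearsal [20:40, 20:45] → during → no.
sync_call [10:10, 17:35] → before → counts.
triage [12:50, 16:50] → before → counts.
Total: 5.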